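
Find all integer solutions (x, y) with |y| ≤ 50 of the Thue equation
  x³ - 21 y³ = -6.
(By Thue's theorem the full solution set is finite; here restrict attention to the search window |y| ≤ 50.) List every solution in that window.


The equation is x³ - 21y³ = -6. For fixed y, x³ = 21·y³ − 6, so a solution requires the RHS to be a perfect cube.
Strategy: iterate y from -50 to 50, compute RHS = 21·y³ − 6, and check whether it is a (positive or negative) perfect cube.
Check small values of y:
  y = 0: RHS = -6 is not a perfect cube.
  y = 1: RHS = 15 is not a perfect cube.
  y = -1: RHS = -27 = (-3)³ ⇒ x = -3 works.
  y = 2: RHS = 162 is not a perfect cube.
  y = -2: RHS = -174 is not a perfect cube.
  y = 3: RHS = 561 is not a perfect cube.
  y = -3: RHS = -573 is not a perfect cube.
Continuing the search up to |y| = 50 finds no further solutions beyond those listed.
Collected solutions: (-3, -1).

Solutions (with |y| ≤ 50): (-3, -1).


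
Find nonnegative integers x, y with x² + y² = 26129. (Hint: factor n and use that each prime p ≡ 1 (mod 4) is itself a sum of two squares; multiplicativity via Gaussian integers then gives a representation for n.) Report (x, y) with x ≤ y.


Step 1: Factor n = 26129 = 17 · 29 · 53.
Step 2: Check the mod-4 condition on each prime factor: 17 ≡ 1 (mod 4), exponent 1; 29 ≡ 1 (mod 4), exponent 1; 53 ≡ 1 (mod 4), exponent 1.
All primes ≡ 3 (mod 4) appear to even exponent (or don't appear), so by the two-squares theorem n IS expressible as a sum of two squares.
Step 3: Build a representation. Here n = 17 · 29 · 53 is a product of primes ≡ 1 (mod 4). Each prime p ≡ 1 (mod 4) is itself a sum of two squares; find a² by testing p − a² for a perfect square:
  17: 17 − 1² = 16 = 4² ⇒ 17 = 1² + 4².
  29: 29 − 1² = 28, 29 − 2² = 25 = 5² ⇒ 29 = 2² + 5².
  53: 53 − 1² = 52, 53 − 2² = 49 = 7² ⇒ 53 = 2² + 7².
  Combine using the Brahmagupta–Fibonacci identity (a² + b²)(c² + d²) = (ac − bd)² + (ad + bc)² = (ac + bd)² + (ad − bc)²:
  17 · 29 = 493: from (1² + 4²)(2² + 5²), take (1·2 − 4·5, 1·5 + 4·2) = (2 − 20, 5 + 8) = (-18, 13); dropping signs (only squares matter) gives (18, 13); check 18² + 13² = 324 + 169 = 493 ✓.
  493 · 53 = 26129: from (18² + 13²)(2² + 7²), take (18·2 − 13·7, 18·7 + 13·2) = (36 − 91, 126 + 26) = (-55, 152); dropping signs (only squares matter) gives (55, 152); check 55² + 152² = 3025 + 23104 = 26129 ✓.
Step 4: Order so x ≤ y and verify: 55² + 152² = 3025 + 23104 = 26129 = n. ✓

n = 26129 = 55² + 152² (one valid representation with x ≤ y).


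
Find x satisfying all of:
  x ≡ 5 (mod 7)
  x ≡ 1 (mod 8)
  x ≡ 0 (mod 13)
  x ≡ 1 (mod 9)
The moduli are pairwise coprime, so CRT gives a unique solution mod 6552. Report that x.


Product of moduli M = 7 · 8 · 13 · 9 = 6552.
Merge one congruence at a time:
  Start: x ≡ 5 (mod 7).
  Combine with x ≡ 1 (mod 8); new modulus lcm = 56.
    Write x = 5 + 7·t and substitute into x ≡ 1 (mod 8): 7·t ≡ 1 − 5 = -4 (mod 8).
    Reduce coefficients mod 8: 7·t ≡ 4 (mod 8).
    The inverse of 7 mod 8 is 7 (since 7·7 = 49 = 6·8 + 1), so t ≡ 7·4 = 28 ≡ 4 (mod 8).
    Then x = 5 + 7·4 = 33, valid modulo lcm(7, 8) = 56: x ≡ 33 (mod 56).
  Combine with x ≡ 0 (mod 13); new modulus lcm = 728.
    Write x = 33 + 56·t and substitute into x ≡ 0 (mod 13): 56·t ≡ 0 − 33 = -33 (mod 13).
    Reduce coefficients mod 13: 4·t ≡ 6 (mod 13).
    The inverse of 4 mod 13 is 10 (since 4·10 = 40 = 3·13 + 1), so t ≡ 10·6 = 60 ≡ 8 (mod 13).
    Then x = 33 + 56·8 = 481, valid modulo lcm(56, 13) = 728: x ≡ 481 (mod 728).
  Combine with x ≡ 1 (mod 9); new modulus lcm = 6552.
    Write x = 481 + 728·t and substitute into x ≡ 1 (mod 9): 728·t ≡ 1 − 481 = -480 (mod 9).
    Reduce coefficients mod 9: 8·t ≡ 6 (mod 9).
    The inverse of 8 mod 9 is 8 (since 8·8 = 64 = 7·9 + 1), so t ≡ 8·6 = 48 ≡ 3 (mod 9).
    Then x = 481 + 728·3 = 2665, valid modulo lcm(728, 9) = 6552: x ≡ 2665 (mod 6552).
Verify against each original: 2665 mod 7 = 5, 2665 mod 8 = 1, 2665 mod 13 = 0, 2665 mod 9 = 1.

x ≡ 2665 (mod 6552).


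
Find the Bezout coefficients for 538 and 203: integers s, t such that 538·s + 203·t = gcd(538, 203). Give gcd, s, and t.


Euclidean algorithm on (538, 203) — divide until remainder is 0:
  538 = 2 · 203 + 132
  203 = 1 · 132 + 71
  132 = 1 · 71 + 61
  71 = 1 · 61 + 10
  61 = 6 · 10 + 1
  10 = 10 · 1 + 0
gcd(538, 203) = 1.
Track Bezout coefficients alongside the remainders: start with r₀ = 538 = a·1 + b·0 (s = 1, t = 0) and r₁ = 203 = a·0 + b·1 (s = 0, t = 1); each new remainder r_{k+1} = r_{k-1} − q_k·r_k inherits s_{k+1} = s_{k-1} − q_k·s_k, t_{k+1} = t_{k-1} − q_k·t_k, so r_k = a·s_k + b·t_k at every step:
  q = 2: r = 132, s = 1 − 2·0 = 1, t = 0 − 2·1 = -2  (check: 538·1 + 203·(-2) = 132)
  q = 1: r = 71, s = 0 − 1·1 = -1, t = 1 − 1·(-2) = 3  (check: 538·(-1) + 203·3 = 71)
  q = 1: r = 61, s = 1 − 1·(-1) = 2, t = -2 − 1·3 = -5  (check: 538·2 + 203·(-5) = 61)
  q = 1: r = 10, s = -1 − 1·2 = -3, t = 3 − 1·(-5) = 8  (check: 538·(-3) + 203·8 = 10)
  q = 6: r = 1, s = 2 − 6·(-3) = 20, t = -5 − 6·8 = -53  (check: 538·20 + 203·(-53) = 1)
The row with r = 1 (the gcd) gives the Bezout coefficients s = 20, t = -53.
Result: 538 · (20) + 203 · (-53) = 1.

gcd(538, 203) = 1; s = 20, t = -53 (check: 538·20 + 203·(-53) = 1).


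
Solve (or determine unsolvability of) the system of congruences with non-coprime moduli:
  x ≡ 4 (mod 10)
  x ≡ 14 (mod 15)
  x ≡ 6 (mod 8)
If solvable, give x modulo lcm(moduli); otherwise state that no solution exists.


Moduli 10, 15, 8 are not pairwise coprime, so CRT works modulo lcm(m_i) when all pairwise compatibility conditions hold.
Pairwise compatibility: gcd(m_i, m_j) must divide a_i - a_j for every pair.
Merge one congruence at a time:
  Start: x ≡ 4 (mod 10).
  Combine with x ≡ 14 (mod 15): gcd(10, 15) = 5; 14 - 4 = 10, which IS divisible by 5, so compatible.
    Write x = 4 + 10·t and substitute into x ≡ 14 (mod 15): 10·t ≡ 14 − 4 = 10 (mod 15).
    Divide the congruence (and modulus) by g = 5: 2·t ≡ 2 (mod 3).
    The inverse of 2 mod 3 is 2 (since 2·2 = 4 = 1·3 + 1), so t ≡ 2·2 = 4 ≡ 1 (mod 3).
    Then x = 4 + 10·1 = 14, valid modulo lcm(10, 15) = 30: x ≡ 14 (mod 30).
  Combine with x ≡ 6 (mod 8): gcd(30, 8) = 2; 6 - 14 = -8, which IS divisible by 2, so compatible.
    Write x = 14 + 30·t and substitute into x ≡ 6 (mod 8): 30·t ≡ 6 − 14 = -8 (mod 8).
    Divide the congruence (and modulus) by g = 2: 15·t ≡ -4 (mod 4).
    Reduce coefficients mod 4: 3·t ≡ 0 (mod 4).
    The inverse of 3 mod 4 is 3 (since 3·3 = 9 = 2·4 + 1), so t ≡ 3·0 = 0 ≡ 0 (mod 4).
    Then x = 14 + 30·0 = 14, valid modulo lcm(30, 8) = 120: x ≡ 14 (mod 120).
Verify: 14 mod 10 = 4, 14 mod 15 = 14, 14 mod 8 = 6.

x ≡ 14 (mod 120).


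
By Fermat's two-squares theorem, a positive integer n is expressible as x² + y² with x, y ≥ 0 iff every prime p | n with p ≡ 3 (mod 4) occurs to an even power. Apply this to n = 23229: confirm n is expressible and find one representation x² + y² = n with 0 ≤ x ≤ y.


Step 1: Factor n = 23229 = 3^2 · 29 · 89.
Step 2: Check the mod-4 condition on each prime factor: 3 ≡ 3 (mod 4), exponent 2 (must be even); 29 ≡ 1 (mod 4), exponent 1; 89 ≡ 1 (mod 4), exponent 1.
All primes ≡ 3 (mod 4) appear to even exponent (or don't appear), so by the two-squares theorem n IS expressible as a sum of two squares.
Step 3: Build a representation. Group n = k² · m with k = 3 and m = 29 · 89 = 2581 (a product of primes ≡ 1 (mod 4)); a representation of m scales to one of n via (k·x)² + (k·y)² = k²(x² + y²). Each prime p ≡ 1 (mod 4) is itself a sum of two squares; find a² by testing p − a² for a perfect square:
  29: 29 − 1² = 28, 29 − 2² = 25 = 5² ⇒ 29 = 2² + 5².
  89: 89 − 1² = 88, 89 − 2² = 85, 89 − 3² = 80, 89 − 4² = 73, 89 − 5² = 64 = 8² ⇒ 89 = 5² + 8².
  Combine using the Brahmagupta–Fibonacci identity (a² + b²)(c² + d²) = (ac − bd)² + (ad + bc)² = (ac + bd)² + (ad − bc)²:
  29 · 89 = 2581: from (2² + 5²)(5² + 8²), take (2·5 − 5·8, 2·8 + 5·5) = (10 − 40, 16 + 25) = (-30, 41); dropping signs (only squares matter) gives (30, 41); check 30² + 41² = 900 + 1681 = 2581 ✓.
  Scale by k = 3: (3·30, 3·41) = (90, 123).
Step 4: Order so x ≤ y and verify: 90² + 123² = 8100 + 15129 = 23229 = n. ✓

n = 23229 = 90² + 123² (one valid representation with x ≤ y).


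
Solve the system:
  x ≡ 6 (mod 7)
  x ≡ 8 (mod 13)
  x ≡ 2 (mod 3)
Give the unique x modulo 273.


Moduli 7, 13, 3 are pairwise coprime; by CRT there is a unique solution modulo M = 7 · 13 · 3 = 273.
Solve pairwise, accumulating the modulus:
  Start with x ≡ 6 (mod 7).
  Combine with x ≡ 8 (mod 13): since gcd(7, 13) = 1, we get a unique residue mod 91.
    Write x = 6 + 7·t and substitute into x ≡ 8 (mod 13): 7·t ≡ 8 − 6 = 2 (mod 13).
    The inverse of 7 mod 13 is 2 (since 7·2 = 14 = 1·13 + 1), so t ≡ 2·2 = 4 ≡ 4 (mod 13).
    Then x = 6 + 7·4 = 34, valid modulo lcm(7, 13) = 91: x ≡ 34 (mod 91).
  Combine with x ≡ 2 (mod 3): since gcd(91, 3) = 1, we get a unique residue mod 273.
    Write x = 34 + 91·t and substitute into x ≡ 2 (mod 3): 91·t ≡ 2 − 34 = -32 (mod 3).
    Reduce coefficients mod 3: 1·t ≡ 1 (mod 3).
    So t ≡ 1 (mod 3).
    Then x = 34 + 91·1 = 125, valid modulo lcm(91, 3) = 273: x ≡ 125 (mod 273).
Verify: 125 mod 7 = 6 ✓, 125 mod 13 = 8 ✓, 125 mod 3 = 2 ✓.

x ≡ 125 (mod 273).


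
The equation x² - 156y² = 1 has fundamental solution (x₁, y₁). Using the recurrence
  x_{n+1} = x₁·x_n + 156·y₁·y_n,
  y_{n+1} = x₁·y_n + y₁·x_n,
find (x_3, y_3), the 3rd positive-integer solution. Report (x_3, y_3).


Step 1: Find the fundamental solution (x₁, y₁) of x² - 156y² = 1.
  Expand √156 as a continued fraction. a₀ = ⌊√156⌋ = 12; iterate m_{k+1} = d_k·a_k − m_k, d_{k+1} = (156 − m_{k+1}²)/d_k, a_{k+1} = ⌊(a₀ + m_{k+1})/d_{k+1}⌋ (starting m₀ = 0, d₀ = 1), with convergents p_k = a_k·p_{k-1} + p_{k-2}, q_k = a_k·q_{k-1} + q_{k-2} (p₋₁ = 1, q₋₁ = 0):
  k = 0: a₀ = 12; p₀/q₀ = 12/1; p₀² − 156·q₀² = 144 − 156 = -12.
  k = 1: m = 12, d = 12, a = ⌊(12 + 12)/12⌋ = 2; p/q = (2·12 + 1)/(2·1 + 0) = 25/2; p² − 156·q² = 625 − 624 = 1.
  The first convergent with p² − 156·q² = 1 gives the fundamental solution (x₁, y₁) = (25, 2).
Step 2: Apply the recurrence (x_{n+1}, y_{n+1}) = (x₁x_n + 156y₁y_n, x₁y_n + y₁x_n) repeatedly.
  From (x_1, y_1) = (25, 2): x_2 = 25·25 + 156·2·2 = 1249; y_2 = 25·2 + 2·25 = 100.
  From (x_2, y_2) = (1249, 100): x_3 = 25·1249 + 156·2·100 = 62425; y_3 = 25·100 + 2·1249 = 4998.
Step 3: Verify x_3² - 156·y_3² = 3896880625 - 3896880624 = 1 (should be 1). ✓

(x_1, y_1) = (25, 2); (x_3, y_3) = (62425, 4998).


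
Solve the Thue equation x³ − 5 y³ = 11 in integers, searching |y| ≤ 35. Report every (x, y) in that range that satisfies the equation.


The equation is x³ - 5y³ = 11. For fixed y, x³ = 5·y³ + 11, so a solution requires the RHS to be a perfect cube.
Strategy: iterate y from -35 to 35, compute RHS = 5·y³ + 11, and check whether it is a (positive or negative) perfect cube.
Check small values of y:
  y = 0: RHS = 11 is not a perfect cube.
  y = 1: RHS = 16 is not a perfect cube.
  y = -1: RHS = 6 is not a perfect cube.
  y = 2: RHS = 51 is not a perfect cube.
  y = -2: RHS = -29 is not a perfect cube.
  y = 3: RHS = 146 is not a perfect cube.
  y = -3: RHS = -124 is not a perfect cube.
Continuing the search up to |y| = 35 finds no solutions either.
No (x, y) in the scanned range satisfies the equation.

No integer solutions with |y| ≤ 35.


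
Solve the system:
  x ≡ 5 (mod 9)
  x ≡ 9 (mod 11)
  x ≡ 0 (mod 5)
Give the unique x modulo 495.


Moduli 9, 11, 5 are pairwise coprime; by CRT there is a unique solution modulo M = 9 · 11 · 5 = 495.
Solve pairwise, accumulating the modulus:
  Start with x ≡ 5 (mod 9).
  Combine with x ≡ 9 (mod 11): since gcd(9, 11) = 1, we get a unique residue mod 99.
    Write x = 5 + 9·t and substitute into x ≡ 9 (mod 11): 9·t ≡ 9 − 5 = 4 (mod 11).
    The inverse of 9 mod 11 is 5 (since 9·5 = 45 = 4·11 + 1), so t ≡ 5·4 = 20 ≡ 9 (mod 11).
    Then x = 5 + 9·9 = 86, valid modulo lcm(9, 11) = 99: x ≡ 86 (mod 99).
  Combine with x ≡ 0 (mod 5): since gcd(99, 5) = 1, we get a unique residue mod 495.
    Write x = 86 + 99·t and substitute into x ≡ 0 (mod 5): 99·t ≡ 0 − 86 = -86 (mod 5).
    Reduce coefficients mod 5: 4·t ≡ 4 (mod 5).
    The inverse of 4 mod 5 is 4 (since 4·4 = 16 = 3·5 + 1), so t ≡ 4·4 = 16 ≡ 1 (mod 5).
    Then x = 86 + 99·1 = 185, valid modulo lcm(99, 5) = 495: x ≡ 185 (mod 495).
Verify: 185 mod 9 = 5 ✓, 185 mod 11 = 9 ✓, 185 mod 5 = 0 ✓.

x ≡ 185 (mod 495).


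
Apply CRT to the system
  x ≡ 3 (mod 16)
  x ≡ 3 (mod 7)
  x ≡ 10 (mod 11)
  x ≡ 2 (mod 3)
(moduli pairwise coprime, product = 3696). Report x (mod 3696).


Product of moduli M = 16 · 7 · 11 · 3 = 3696.
Merge one congruence at a time:
  Start: x ≡ 3 (mod 16).
  Combine with x ≡ 3 (mod 7); new modulus lcm = 112.
    Write x = 3 + 16·t and substitute into x ≡ 3 (mod 7): 16·t ≡ 3 − 3 = 0 (mod 7).
    Reduce coefficients mod 7: 2·t ≡ 0 (mod 7).
    The inverse of 2 mod 7 is 4 (since 2·4 = 8 = 1·7 + 1), so t ≡ 4·0 = 0 ≡ 0 (mod 7).
    Then x = 3 + 16·0 = 3, valid modulo lcm(16, 7) = 112: x ≡ 3 (mod 112).
  Combine with x ≡ 10 (mod 11); new modulus lcm = 1232.
    Write x = 3 + 112·t and substitute into x ≡ 10 (mod 11): 112·t ≡ 10 − 3 = 7 (mod 11).
    Reduce coefficients mod 11: 2·t ≡ 7 (mod 11).
    The inverse of 2 mod 11 is 6 (since 2·6 = 12 = 1·11 + 1), so t ≡ 6·7 = 42 ≡ 9 (mod 11).
    Then x = 3 + 112·9 = 1011, valid modulo lcm(112, 11) = 1232: x ≡ 1011 (mod 1232).
  Combine with x ≡ 2 (mod 3); new modulus lcm = 3696.
    Write x = 1011 + 1232·t and substitute into x ≡ 2 (mod 3): 1232·t ≡ 2 − 1011 = -1009 (mod 3).
    Reduce coefficients mod 3: 2·t ≡ 2 (mod 3).
    The inverse of 2 mod 3 is 2 (since 2·2 = 4 = 1·3 + 1), so t ≡ 2·2 = 4 ≡ 1 (mod 3).
    Then x = 1011 + 1232·1 = 2243, valid modulo lcm(1232, 3) = 3696: x ≡ 2243 (mod 3696).
Verify against each original: 2243 mod 16 = 3, 2243 mod 7 = 3, 2243 mod 11 = 10, 2243 mod 3 = 2.

x ≡ 2243 (mod 3696).


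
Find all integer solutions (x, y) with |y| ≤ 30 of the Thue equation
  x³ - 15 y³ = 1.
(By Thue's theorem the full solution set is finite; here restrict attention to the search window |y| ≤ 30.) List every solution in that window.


The equation is x³ - 15y³ = 1. For fixed y, x³ = 15·y³ + 1, so a solution requires the RHS to be a perfect cube.
Strategy: iterate y from -30 to 30, compute RHS = 15·y³ + 1, and check whether it is a (positive or negative) perfect cube.
Check small values of y:
  y = 0: RHS = 1 = (1)³ ⇒ x = 1 works.
  y = 1: RHS = 16 is not a perfect cube.
  y = -1: RHS = -14 is not a perfect cube.
  y = 2: RHS = 121 is not a perfect cube.
  y = -2: RHS = -119 is not a perfect cube.
  y = 3: RHS = 406 is not a perfect cube.
  y = -3: RHS = -404 is not a perfect cube.
Continuing the search up to |y| = 30 finds no further solutions beyond those listed.
Collected solutions: (1, 0).

Solutions (with |y| ≤ 30): (1, 0).


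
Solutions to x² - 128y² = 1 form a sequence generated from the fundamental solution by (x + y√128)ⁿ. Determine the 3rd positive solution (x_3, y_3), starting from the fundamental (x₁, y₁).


Step 1: Find the fundamental solution (x₁, y₁) of x² - 128y² = 1.
  Expand √128 as a continued fraction. a₀ = ⌊√128⌋ = 11; iterate m_{k+1} = d_k·a_k − m_k, d_{k+1} = (128 − m_{k+1}²)/d_k, a_{k+1} = ⌊(a₀ + m_{k+1})/d_{k+1}⌋ (starting m₀ = 0, d₀ = 1), with convergents p_k = a_k·p_{k-1} + p_{k-2}, q_k = a_k·q_{k-1} + q_{k-2} (p₋₁ = 1, q₋₁ = 0):
  k = 0: a₀ = 11; p₀/q₀ = 11/1; p₀² − 128·q₀² = 121 − 128 = -7.
  k = 1: m = 11, d = 7, a = ⌊(11 + 11)/7⌋ = 3; p/q = (3·11 + 1)/(3·1 + 0) = 34/3; p² − 128·q² = 1156 − 1152 = 4.
  k = 2: m = 10, d = 4, a = ⌊(11 + 10)/4⌋ = 5; p/q = (5·34 + 11)/(5·3 + 1) = 181/16; p² − 128·q² = 32761 − 32768 = -7.
  k = 3: m = 10, d = 7, a = ⌊(11 + 10)/7⌋ = 3; p/q = (3·181 + 34)/(3·16 + 3) = 577/51; p² − 128·q² = 332929 − 332928 = 1.
  The first convergent with p² − 128·q² = 1 gives the fundamental solution (x₁, y₁) = (577, 51).
Step 2: Apply the recurrence (x_{n+1}, y_{n+1}) = (x₁x_n + 128y₁y_n, x₁y_n + y₁x_n) repeatedly.
  From (x_1, y_1) = (577, 51): x_2 = 577·577 + 128·51·51 = 665857; y_2 = 577·51 + 51·577 = 58854.
  From (x_2, y_2) = (665857, 58854): x_3 = 577·665857 + 128·51·58854 = 768398401; y_3 = 577·58854 + 51·665857 = 67917465.
Step 3: Verify x_3² - 128·y_3² = 590436102659356801 - 590436102659356800 = 1 (should be 1). ✓

(x_1, y_1) = (577, 51); (x_3, y_3) = (768398401, 67917465).


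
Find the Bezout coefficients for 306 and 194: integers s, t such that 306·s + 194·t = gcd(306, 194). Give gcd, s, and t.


Euclidean algorithm on (306, 194) — divide until remainder is 0:
  306 = 1 · 194 + 112
  194 = 1 · 112 + 82
  112 = 1 · 82 + 30
  82 = 2 · 30 + 22
  30 = 1 · 22 + 8
  22 = 2 · 8 + 6
  8 = 1 · 6 + 2
  6 = 3 · 2 + 0
gcd(306, 194) = 2.
Track Bezout coefficients alongside the remainders: start with r₀ = 306 = a·1 + b·0 (s = 1, t = 0) and r₁ = 194 = a·0 + b·1 (s = 0, t = 1); each new remainder r_{k+1} = r_{k-1} − q_k·r_k inherits s_{k+1} = s_{k-1} − q_k·s_k, t_{k+1} = t_{k-1} − q_k·t_k, so r_k = a·s_k + b·t_k at every step:
  q = 1: r = 112, s = 1 − 1·0 = 1, t = 0 − 1·1 = -1  (check: 306·1 + 194·(-1) = 112)
  q = 1: r = 82, s = 0 − 1·1 = -1, t = 1 − 1·(-1) = 2  (check: 306·(-1) + 194·2 = 82)
  q = 1: r = 30, s = 1 − 1·(-1) = 2, t = -1 − 1·2 = -3  (check: 306·2 + 194·(-3) = 30)
  q = 2: r = 22, s = -1 − 2·2 = -5, t = 2 − 2·(-3) = 8  (check: 306·(-5) + 194·8 = 22)
  q = 1: r = 8, s = 2 − 1·(-5) = 7, t = -3 − 1·8 = -11  (check: 306·7 + 194·(-11) = 8)
  q = 2: r = 6, s = -5 − 2·7 = -19, t = 8 − 2·(-11) = 30  (check: 306·(-19) + 194·30 = 6)
  q = 1: r = 2, s = 7 − 1·(-19) = 26, t = -11 − 1·30 = -41  (check: 306·26 + 194·(-41) = 2)
The row with r = 2 (the gcd) gives the Bezout coefficients s = 26, t = -41.
Result: 306 · (26) + 194 · (-41) = 2.

gcd(306, 194) = 2; s = 26, t = -41 (check: 306·26 + 194·(-41) = 2).


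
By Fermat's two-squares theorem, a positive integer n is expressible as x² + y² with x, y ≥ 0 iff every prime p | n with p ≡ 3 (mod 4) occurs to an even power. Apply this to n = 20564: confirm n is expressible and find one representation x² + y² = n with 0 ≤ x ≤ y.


Step 1: Factor n = 20564 = 2^2 · 53 · 97.
Step 2: Check the mod-4 condition on each prime factor: 2 = 2 (special); 53 ≡ 1 (mod 4), exponent 1; 97 ≡ 1 (mod 4), exponent 1.
All primes ≡ 3 (mod 4) appear to even exponent (or don't appear), so by the two-squares theorem n IS expressible as a sum of two squares.
Step 3: Build a representation. Group n = k² · m with k = 2 and m = 53 · 97 = 5141 (a product of primes ≡ 1 (mod 4)); a representation of m scales to one of n via (k·x)² + (k·y)² = k²(x² + y²). Each prime p ≡ 1 (mod 4) is itself a sum of two squares; find a² by testing p − a² for a perfect square:
  53: 53 − 1² = 52, 53 − 2² = 49 = 7² ⇒ 53 = 2² + 7².
  97: 97 − 1² = 96, 97 − 2² = 93, 97 − 3² = 88, 97 − 4² = 81 = 9² ⇒ 97 = 4² + 9².
  Combine using the Brahmagupta–Fibonacci identity (a² + b²)(c² + d²) = (ac − bd)² + (ad + bc)² = (ac + bd)² + (ad − bc)²:
  53 · 97 = 5141: from (2² + 7²)(4² + 9²), take (2·4 − 7·9, 2·9 + 7·4) = (8 − 63, 18 + 28) = (-55, 46); dropping signs (only squares matter) gives (55, 46); check 55² + 46² = 3025 + 2116 = 5141 ✓.
  Scale by k = 2: (2·55, 2·46) = (110, 92).
Step 4: Order so x ≤ y and verify: 92² + 110² = 8464 + 12100 = 20564 = n. ✓

n = 20564 = 92² + 110² (one valid representation with x ≤ y).


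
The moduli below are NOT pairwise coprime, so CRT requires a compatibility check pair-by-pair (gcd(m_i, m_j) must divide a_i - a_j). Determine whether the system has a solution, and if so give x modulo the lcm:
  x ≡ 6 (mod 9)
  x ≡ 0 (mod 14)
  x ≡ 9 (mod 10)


Moduli 9, 14, 10 are not pairwise coprime, so CRT works modulo lcm(m_i) when all pairwise compatibility conditions hold.
Pairwise compatibility: gcd(m_i, m_j) must divide a_i - a_j for every pair.
Merge one congruence at a time:
  Start: x ≡ 6 (mod 9).
  Combine with x ≡ 0 (mod 14): gcd(9, 14) = 1; 0 - 6 = -6, which IS divisible by 1, so compatible.
    Write x = 6 + 9·t and substitute into x ≡ 0 (mod 14): 9·t ≡ 0 − 6 = -6 (mod 14).
    Reduce coefficients mod 14: 9·t ≡ 8 (mod 14).
    The inverse of 9 mod 14 is 11 (since 9·11 = 99 = 7·14 + 1), so t ≡ 11·8 = 88 ≡ 4 (mod 14).
    Then x = 6 + 9·4 = 42, valid modulo lcm(9, 14) = 126: x ≡ 42 (mod 126).
  Combine with x ≡ 9 (mod 10): gcd(126, 10) = 2, and 9 - 42 = -33 is NOT divisible by 2.
    ⇒ system is inconsistent (no integer solution).

No solution (the system is inconsistent).


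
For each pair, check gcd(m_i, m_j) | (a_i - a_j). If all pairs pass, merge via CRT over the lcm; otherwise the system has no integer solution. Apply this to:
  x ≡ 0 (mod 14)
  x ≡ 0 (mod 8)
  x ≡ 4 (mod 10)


Moduli 14, 8, 10 are not pairwise coprime, so CRT works modulo lcm(m_i) when all pairwise compatibility conditions hold.
Pairwise compatibility: gcd(m_i, m_j) must divide a_i - a_j for every pair.
Merge one congruence at a time:
  Start: x ≡ 0 (mod 14).
  Combine with x ≡ 0 (mod 8): gcd(14, 8) = 2; 0 - 0 = 0, which IS divisible by 2, so compatible.
    Write x = 0 + 14·t and substitute into x ≡ 0 (mod 8): 14·t ≡ 0 − 0 = 0 (mod 8).
    Divide the congruence (and modulus) by g = 2: 7·t ≡ 0 (mod 4).
    Reduce coefficients mod 4: 3·t ≡ 0 (mod 4).
    The inverse of 3 mod 4 is 3 (since 3·3 = 9 = 2·4 + 1), so t ≡ 3·0 = 0 ≡ 0 (mod 4).
    Then x = 0 + 14·0 = 0, valid modulo lcm(14, 8) = 56: x ≡ 0 (mod 56).
  Combine with x ≡ 4 (mod 10): gcd(56, 10) = 2; 4 - 0 = 4, which IS divisible by 2, so compatible.
    Write x = 0 + 56·t and substitute into x ≡ 4 (mod 10): 56·t ≡ 4 − 0 = 4 (mod 10).
    Divide the congruence (and modulus) by g = 2: 28·t ≡ 2 (mod 5).
    Reduce coefficients mod 5: 3·t ≡ 2 (mod 5).
    The inverse of 3 mod 5 is 2 (since 3·2 = 6 = 1·5 + 1), so t ≡ 2·2 = 4 ≡ 4 (mod 5).
    Then x = 0 + 56·4 = 224, valid modulo lcm(56, 10) = 280: x ≡ 224 (mod 280).
Verify: 224 mod 14 = 0, 224 mod 8 = 0, 224 mod 10 = 4.

x ≡ 224 (mod 280).


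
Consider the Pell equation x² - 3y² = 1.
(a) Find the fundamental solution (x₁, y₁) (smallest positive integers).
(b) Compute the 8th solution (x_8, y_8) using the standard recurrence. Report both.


Step 1: Find the fundamental solution (x₁, y₁) of x² - 3y² = 1.
  Expand √3 as a continued fraction. a₀ = ⌊√3⌋ = 1; iterate m_{k+1} = d_k·a_k − m_k, d_{k+1} = (3 − m_{k+1}²)/d_k, a_{k+1} = ⌊(a₀ + m_{k+1})/d_{k+1}⌋ (starting m₀ = 0, d₀ = 1), with convergents p_k = a_k·p_{k-1} + p_{k-2}, q_k = a_k·q_{k-1} + q_{k-2} (p₋₁ = 1, q₋₁ = 0):
  k = 0: a₀ = 1; p₀/q₀ = 1/1; p₀² − 3·q₀² = 1 − 3 = -2.
  k = 1: m = 1, d = 2, a = ⌊(1 + 1)/2⌋ = 1; p/q = (1·1 + 1)/(1·1 + 0) = 2/1; p² − 3·q² = 4 − 3 = 1.
  The first convergent with p² − 3·q² = 1 gives the fundamental solution (x₁, y₁) = (2, 1).
Step 2: Apply the recurrence (x_{n+1}, y_{n+1}) = (x₁x_n + 3y₁y_n, x₁y_n + y₁x_n) repeatedly.
  From (x_1, y_1) = (2, 1): x_2 = 2·2 + 3·1·1 = 7; y_2 = 2·1 + 1·2 = 4.
  From (x_2, y_2) = (7, 4): x_3 = 2·7 + 3·1·4 = 26; y_3 = 2·4 + 1·7 = 15.
  From (x_3, y_3) = (26, 15): x_4 = 2·26 + 3·1·15 = 97; y_4 = 2·15 + 1·26 = 56.
  From (x_4, y_4) = (97, 56): x_5 = 2·97 + 3·1·56 = 362; y_5 = 2·56 + 1·97 = 209.
  From (x_5, y_5) = (362, 209): x_6 = 2·362 + 3·1·209 = 1351; y_6 = 2·209 + 1·362 = 780.
  From (x_6, y_6) = (1351, 780): x_7 = 2·1351 + 3·1·780 = 5042; y_7 = 2·780 + 1·1351 = 2911.
  From (x_7, y_7) = (5042, 2911): x_8 = 2·5042 + 3·1·2911 = 18817; y_8 = 2·2911 + 1·5042 = 10864.
Step 3: Verify x_8² - 3·y_8² = 354079489 - 354079488 = 1 (should be 1). ✓

(x_1, y_1) = (2, 1); (x_8, y_8) = (18817, 10864).


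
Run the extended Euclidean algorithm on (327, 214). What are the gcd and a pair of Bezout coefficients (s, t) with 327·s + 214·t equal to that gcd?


Euclidean algorithm on (327, 214) — divide until remainder is 0:
  327 = 1 · 214 + 113
  214 = 1 · 113 + 101
  113 = 1 · 101 + 12
  101 = 8 · 12 + 5
  12 = 2 · 5 + 2
  5 = 2 · 2 + 1
  2 = 2 · 1 + 0
gcd(327, 214) = 1.
Track Bezout coefficients alongside the remainders: start with r₀ = 327 = a·1 + b·0 (s = 1, t = 0) and r₁ = 214 = a·0 + b·1 (s = 0, t = 1); each new remainder r_{k+1} = r_{k-1} − q_k·r_k inherits s_{k+1} = s_{k-1} − q_k·s_k, t_{k+1} = t_{k-1} − q_k·t_k, so r_k = a·s_k + b·t_k at every step:
  q = 1: r = 113, s = 1 − 1·0 = 1, t = 0 − 1·1 = -1  (check: 327·1 + 214·(-1) = 113)
  q = 1: r = 101, s = 0 − 1·1 = -1, t = 1 − 1·(-1) = 2  (check: 327·(-1) + 214·2 = 101)
  q = 1: r = 12, s = 1 − 1·(-1) = 2, t = -1 − 1·2 = -3  (check: 327·2 + 214·(-3) = 12)
  q = 8: r = 5, s = -1 − 8·2 = -17, t = 2 − 8·(-3) = 26  (check: 327·(-17) + 214·26 = 5)
  q = 2: r = 2, s = 2 − 2·(-17) = 36, t = -3 − 2·26 = -55  (check: 327·36 + 214·(-55) = 2)
  q = 2: r = 1, s = -17 − 2·36 = -89, t = 26 − 2·(-55) = 136  (check: 327·(-89) + 214·136 = 1)
The row with r = 1 (the gcd) gives the Bezout coefficients s = -89, t = 136.
Result: 327 · (-89) + 214 · (136) = 1.

gcd(327, 214) = 1; s = -89, t = 136 (check: 327·(-89) + 214·136 = 1).


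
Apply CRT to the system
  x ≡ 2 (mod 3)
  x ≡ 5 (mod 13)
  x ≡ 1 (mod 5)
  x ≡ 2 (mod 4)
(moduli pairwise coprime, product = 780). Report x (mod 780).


Product of moduli M = 3 · 13 · 5 · 4 = 780.
Merge one congruence at a time:
  Start: x ≡ 2 (mod 3).
  Combine with x ≡ 5 (mod 13); new modulus lcm = 39.
    Write x = 2 + 3·t and substitute into x ≡ 5 (mod 13): 3·t ≡ 5 − 2 = 3 (mod 13).
    The inverse of 3 mod 13 is 9 (since 3·9 = 27 = 2·13 + 1), so t ≡ 9·3 = 27 ≡ 1 (mod 13).
    Then x = 2 + 3·1 = 5, valid modulo lcm(3, 13) = 39: x ≡ 5 (mod 39).
  Combine with x ≡ 1 (mod 5); new modulus lcm = 195.
    Write x = 5 + 39·t and substitute into x ≡ 1 (mod 5): 39·t ≡ 1 − 5 = -4 (mod 5).
    Reduce coefficients mod 5: 4·t ≡ 1 (mod 5).
    The inverse of 4 mod 5 is 4 (since 4·4 = 16 = 3·5 + 1), so t ≡ 4·1 = 4 ≡ 4 (mod 5).
    Then x = 5 + 39·4 = 161, valid modulo lcm(39, 5) = 195: x ≡ 161 (mod 195).
  Combine with x ≡ 2 (mod 4); new modulus lcm = 780.
    Write x = 161 + 195·t and substitute into x ≡ 2 (mod 4): 195·t ≡ 2 − 161 = -159 (mod 4).
    Reduce coefficients mod 4: 3·t ≡ 1 (mod 4).
    The inverse of 3 mod 4 is 3 (since 3·3 = 9 = 2·4 + 1), so t ≡ 3·1 = 3 ≡ 3 (mod 4).
    Then x = 161 + 195·3 = 746, valid modulo lcm(195, 4) = 780: x ≡ 746 (mod 780).
Verify against each original: 746 mod 3 = 2, 746 mod 13 = 5, 746 mod 5 = 1, 746 mod 4 = 2.

x ≡ 746 (mod 780).


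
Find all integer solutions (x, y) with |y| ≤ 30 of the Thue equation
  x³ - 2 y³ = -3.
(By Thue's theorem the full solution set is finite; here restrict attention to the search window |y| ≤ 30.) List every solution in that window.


The equation is x³ - 2y³ = -3. For fixed y, x³ = 2·y³ − 3, so a solution requires the RHS to be a perfect cube.
Strategy: iterate y from -30 to 30, compute RHS = 2·y³ − 3, and check whether it is a (positive or negative) perfect cube.
Check small values of y:
  y = 0: RHS = -3 is not a perfect cube.
  y = 1: RHS = -1 = (-1)³ ⇒ x = -1 works.
  y = -1: RHS = -5 is not a perfect cube.
  y = 2: RHS = 13 is not a perfect cube.
  y = -2: RHS = -19 is not a perfect cube.
  y = 3: RHS = 51 is not a perfect cube.
  y = -3: RHS = -57 is not a perfect cube.
Continuing, at y = 4: RHS = 125 = (5)³ ⇒ x = 5 works.
Searching the remaining y in |y| ≤ 30 finds no further solutions.
Collected solutions: (-1, 1), (5, 4).

Solutions (with |y| ≤ 30): (-1, 1), (5, 4).


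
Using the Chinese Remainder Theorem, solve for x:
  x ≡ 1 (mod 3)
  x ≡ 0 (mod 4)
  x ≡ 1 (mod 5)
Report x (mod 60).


Moduli 3, 4, 5 are pairwise coprime; by CRT there is a unique solution modulo M = 3 · 4 · 5 = 60.
Solve pairwise, accumulating the modulus:
  Start with x ≡ 1 (mod 3).
  Combine with x ≡ 0 (mod 4): since gcd(3, 4) = 1, we get a unique residue mod 12.
    Write x = 1 + 3·t and substitute into x ≡ 0 (mod 4): 3·t ≡ 0 − 1 = -1 (mod 4).
    Reduce coefficients mod 4: 3·t ≡ 3 (mod 4).
    The inverse of 3 mod 4 is 3 (since 3·3 = 9 = 2·4 + 1), so t ≡ 3·3 = 9 ≡ 1 (mod 4).
    Then x = 1 + 3·1 = 4, valid modulo lcm(3, 4) = 12: x ≡ 4 (mod 12).
  Combine with x ≡ 1 (mod 5): since gcd(12, 5) = 1, we get a unique residue mod 60.
    Write x = 4 + 12·t and substitute into x ≡ 1 (mod 5): 12·t ≡ 1 − 4 = -3 (mod 5).
    Reduce coefficients mod 5: 2·t ≡ 2 (mod 5).
    The inverse of 2 mod 5 is 3 (since 2·3 = 6 = 1·5 + 1), so t ≡ 3·2 = 6 ≡ 1 (mod 5).
    Then x = 4 + 12·1 = 16, valid modulo lcm(12, 5) = 60: x ≡ 16 (mod 60).
Verify: 16 mod 3 = 1 ✓, 16 mod 4 = 0 ✓, 16 mod 5 = 1 ✓.

x ≡ 16 (mod 60).


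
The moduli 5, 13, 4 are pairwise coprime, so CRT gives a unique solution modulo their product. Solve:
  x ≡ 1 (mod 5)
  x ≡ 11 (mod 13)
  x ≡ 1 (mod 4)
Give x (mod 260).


Moduli 5, 13, 4 are pairwise coprime; by CRT there is a unique solution modulo M = 5 · 13 · 4 = 260.
Solve pairwise, accumulating the modulus:
  Start with x ≡ 1 (mod 5).
  Combine with x ≡ 11 (mod 13): since gcd(5, 13) = 1, we get a unique residue mod 65.
    Write x = 1 + 5·t and substitute into x ≡ 11 (mod 13): 5·t ≡ 11 − 1 = 10 (mod 13).
    The inverse of 5 mod 13 is 8 (since 5·8 = 40 = 3·13 + 1), so t ≡ 8·10 = 80 ≡ 2 (mod 13).
    Then x = 1 + 5·2 = 11, valid modulo lcm(5, 13) = 65: x ≡ 11 (mod 65).
  Combine with x ≡ 1 (mod 4): since gcd(65, 4) = 1, we get a unique residue mod 260.
    Write x = 11 + 65·t and substitute into x ≡ 1 (mod 4): 65·t ≡ 1 − 11 = -10 (mod 4).
    Reduce coefficients mod 4: 1·t ≡ 2 (mod 4).
    So t ≡ 2 (mod 4).
    Then x = 11 + 65·2 = 141, valid modulo lcm(65, 4) = 260: x ≡ 141 (mod 260).
Verify: 141 mod 5 = 1 ✓, 141 mod 13 = 11 ✓, 141 mod 4 = 1 ✓.

x ≡ 141 (mod 260).


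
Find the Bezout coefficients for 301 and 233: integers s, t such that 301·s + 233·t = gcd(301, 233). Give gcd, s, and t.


Euclidean algorithm on (301, 233) — divide until remainder is 0:
  301 = 1 · 233 + 68
  233 = 3 · 68 + 29
  68 = 2 · 29 + 10
  29 = 2 · 10 + 9
  10 = 1 · 9 + 1
  9 = 9 · 1 + 0
gcd(301, 233) = 1.
Track Bezout coefficients alongside the remainders: start with r₀ = 301 = a·1 + b·0 (s = 1, t = 0) and r₁ = 233 = a·0 + b·1 (s = 0, t = 1); each new remainder r_{k+1} = r_{k-1} − q_k·r_k inherits s_{k+1} = s_{k-1} − q_k·s_k, t_{k+1} = t_{k-1} − q_k·t_k, so r_k = a·s_k + b·t_k at every step:
  q = 1: r = 68, s = 1 − 1·0 = 1, t = 0 − 1·1 = -1  (check: 301·1 + 233·(-1) = 68)
  q = 3: r = 29, s = 0 − 3·1 = -3, t = 1 − 3·(-1) = 4  (check: 301·(-3) + 233·4 = 29)
  q = 2: r = 10, s = 1 − 2·(-3) = 7, t = -1 − 2·4 = -9  (check: 301·7 + 233·(-9) = 10)
  q = 2: r = 9, s = -3 − 2·7 = -17, t = 4 − 2·(-9) = 22  (check: 301·(-17) + 233·22 = 9)
  q = 1: r = 1, s = 7 − 1·(-17) = 24, t = -9 − 1·22 = -31  (check: 301·24 + 233·(-31) = 1)
The row with r = 1 (the gcd) gives the Bezout coefficients s = 24, t = -31.
Result: 301 · (24) + 233 · (-31) = 1.

gcd(301, 233) = 1; s = 24, t = -31 (check: 301·24 + 233·(-31) = 1).


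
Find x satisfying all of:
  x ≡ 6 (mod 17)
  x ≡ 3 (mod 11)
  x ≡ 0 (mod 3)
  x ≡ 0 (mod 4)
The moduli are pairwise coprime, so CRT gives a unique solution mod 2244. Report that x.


Product of moduli M = 17 · 11 · 3 · 4 = 2244.
Merge one congruence at a time:
  Start: x ≡ 6 (mod 17).
  Combine with x ≡ 3 (mod 11); new modulus lcm = 187.
    Write x = 6 + 17·t and substitute into x ≡ 3 (mod 11): 17·t ≡ 3 − 6 = -3 (mod 11).
    Reduce coefficients mod 11: 6·t ≡ 8 (mod 11).
    The inverse of 6 mod 11 is 2 (since 6·2 = 12 = 1·11 + 1), so t ≡ 2·8 = 16 ≡ 5 (mod 11).
    Then x = 6 + 17·5 = 91, valid modulo lcm(17, 11) = 187: x ≡ 91 (mod 187).
  Combine with x ≡ 0 (mod 3); new modulus lcm = 561.
    Write x = 91 + 187·t and substitute into x ≡ 0 (mod 3): 187·t ≡ 0 − 91 = -91 (mod 3).
    Reduce coefficients mod 3: 1·t ≡ 2 (mod 3).
    So t ≡ 2 (mod 3).
    Then x = 91 + 187·2 = 465, valid modulo lcm(187, 3) = 561: x ≡ 465 (mod 561).
  Combine with x ≡ 0 (mod 4); new modulus lcm = 2244.
    Write x = 465 + 561·t and substitute into x ≡ 0 (mod 4): 561·t ≡ 0 − 465 = -465 (mod 4).
    Reduce coefficients mod 4: 1·t ≡ 3 (mod 4).
    So t ≡ 3 (mod 4).
    Then x = 465 + 561·3 = 2148, valid modulo lcm(561, 4) = 2244: x ≡ 2148 (mod 2244).
Verify against each original: 2148 mod 17 = 6, 2148 mod 11 = 3, 2148 mod 3 = 0, 2148 mod 4 = 0.

x ≡ 2148 (mod 2244).


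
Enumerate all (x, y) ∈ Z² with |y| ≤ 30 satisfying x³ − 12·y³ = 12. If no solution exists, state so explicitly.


The equation is x³ - 12y³ = 12. For fixed y, x³ = 12·y³ + 12, so a solution requires the RHS to be a perfect cube.
Strategy: iterate y from -30 to 30, compute RHS = 12·y³ + 12, and check whether it is a (positive or negative) perfect cube.
Check small values of y:
  y = 0: RHS = 12 is not a perfect cube.
  y = 1: RHS = 24 is not a perfect cube.
  y = -1: RHS = 0 = (0)³ ⇒ x = 0 works.
  y = 2: RHS = 108 is not a perfect cube.
  y = -2: RHS = -84 is not a perfect cube.
  y = 3: RHS = 336 is not a perfect cube.
  y = -3: RHS = -312 is not a perfect cube.
Continuing the search up to |y| = 30 finds no further solutions beyond those listed.
Collected solutions: (0, -1).

Solutions (with |y| ≤ 30): (0, -1).


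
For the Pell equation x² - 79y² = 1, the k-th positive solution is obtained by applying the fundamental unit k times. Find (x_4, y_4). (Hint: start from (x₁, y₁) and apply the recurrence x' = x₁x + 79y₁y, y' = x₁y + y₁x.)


Step 1: Find the fundamental solution (x₁, y₁) of x² - 79y² = 1.
  Expand √79 as a continued fraction. a₀ = ⌊√79⌋ = 8; iterate m_{k+1} = d_k·a_k − m_k, d_{k+1} = (79 − m_{k+1}²)/d_k, a_{k+1} = ⌊(a₀ + m_{k+1})/d_{k+1}⌋ (starting m₀ = 0, d₀ = 1), with convergents p_k = a_k·p_{k-1} + p_{k-2}, q_k = a_k·q_{k-1} + q_{k-2} (p₋₁ = 1, q₋₁ = 0):
  k = 0: a₀ = 8; p₀/q₀ = 8/1; p₀² − 79·q₀² = 64 − 79 = -15.
  k = 1: m = 8, d = 15, a = ⌊(8 + 8)/15⌋ = 1; p/q = (1·8 + 1)/(1·1 + 0) = 9/1; p² − 79·q² = 81 − 79 = 2.
  k = 2: m = 7, d = 2, a = ⌊(8 + 7)/2⌋ = 7; p/q = (7·9 + 8)/(7·1 + 1) = 71/8; p² − 79·q² = 5041 − 5056 = -15.
  k = 3: m = 7, d = 15, a = ⌊(8 + 7)/15⌋ = 1; p/q = (1·71 + 9)/(1·8 + 1) = 80/9; p² − 79·q² = 6400 − 6399 = 1.
  The first convergent with p² − 79·q² = 1 gives the fundamental solution (x₁, y₁) = (80, 9).
Step 2: Apply the recurrence (x_{n+1}, y_{n+1}) = (x₁x_n + 79y₁y_n, x₁y_n + y₁x_n) repeatedly.
  From (x_1, y_1) = (80, 9): x_2 = 80·80 + 79·9·9 = 12799; y_2 = 80·9 + 9·80 = 1440.
  From (x_2, y_2) = (12799, 1440): x_3 = 80·12799 + 79·9·1440 = 2047760; y_3 = 80·1440 + 9·12799 = 230391.
  From (x_3, y_3) = (2047760, 230391): x_4 = 80·2047760 + 79·9·230391 = 327628801; y_4 = 80·230391 + 9·2047760 = 36861120.
Step 3: Verify x_4² - 79·y_4² = 107340631244697601 - 107340631244697600 = 1 (should be 1). ✓

(x_1, y_1) = (80, 9); (x_4, y_4) = (327628801, 36861120).


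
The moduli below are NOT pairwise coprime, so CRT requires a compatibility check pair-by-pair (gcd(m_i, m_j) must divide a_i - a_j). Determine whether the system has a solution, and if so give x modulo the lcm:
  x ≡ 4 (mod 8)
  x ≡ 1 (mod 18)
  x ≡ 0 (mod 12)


Moduli 8, 18, 12 are not pairwise coprime, so CRT works modulo lcm(m_i) when all pairwise compatibility conditions hold.
Pairwise compatibility: gcd(m_i, m_j) must divide a_i - a_j for every pair.
Merge one congruence at a time:
  Start: x ≡ 4 (mod 8).
  Combine with x ≡ 1 (mod 18): gcd(8, 18) = 2, and 1 - 4 = -3 is NOT divisible by 2.
    ⇒ system is inconsistent (no integer solution).

No solution (the system is inconsistent).


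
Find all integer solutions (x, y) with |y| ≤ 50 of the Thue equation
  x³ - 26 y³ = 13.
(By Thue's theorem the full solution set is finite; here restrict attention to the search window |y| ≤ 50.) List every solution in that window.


The equation is x³ - 26y³ = 13. For fixed y, x³ = 26·y³ + 13, so a solution requires the RHS to be a perfect cube.
Strategy: iterate y from -50 to 50, compute RHS = 26·y³ + 13, and check whether it is a (positive or negative) perfect cube.
Check small values of y:
  y = 0: RHS = 13 is not a perfect cube.
  y = 1: RHS = 39 is not a perfect cube.
  y = -1: RHS = -13 is not a perfect cube.
  y = 2: RHS = 221 is not a perfect cube.
  y = -2: RHS = -195 is not a perfect cube.
  y = 3: RHS = 715 is not a perfect cube.
  y = -3: RHS = -689 is not a perfect cube.
Continuing the search up to |y| = 50 finds no solutions either.
No (x, y) in the scanned range satisfies the equation.

No integer solutions with |y| ≤ 50.


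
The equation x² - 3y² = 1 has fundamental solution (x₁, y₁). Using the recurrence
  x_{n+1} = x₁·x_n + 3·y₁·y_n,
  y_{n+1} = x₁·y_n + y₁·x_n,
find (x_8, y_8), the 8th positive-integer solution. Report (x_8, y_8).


Step 1: Find the fundamental solution (x₁, y₁) of x² - 3y² = 1.
  Expand √3 as a continued fraction. a₀ = ⌊√3⌋ = 1; iterate m_{k+1} = d_k·a_k − m_k, d_{k+1} = (3 − m_{k+1}²)/d_k, a_{k+1} = ⌊(a₀ + m_{k+1})/d_{k+1}⌋ (starting m₀ = 0, d₀ = 1), with convergents p_k = a_k·p_{k-1} + p_{k-2}, q_k = a_k·q_{k-1} + q_{k-2} (p₋₁ = 1, q₋₁ = 0):
  k = 0: a₀ = 1; p₀/q₀ = 1/1; p₀² − 3·q₀² = 1 − 3 = -2.
  k = 1: m = 1, d = 2, a = ⌊(1 + 1)/2⌋ = 1; p/q = (1·1 + 1)/(1·1 + 0) = 2/1; p² − 3·q² = 4 − 3 = 1.
  The first convergent with p² − 3·q² = 1 gives the fundamental solution (x₁, y₁) = (2, 1).
Step 2: Apply the recurrence (x_{n+1}, y_{n+1}) = (x₁x_n + 3y₁y_n, x₁y_n + y₁x_n) repeatedly.
  From (x_1, y_1) = (2, 1): x_2 = 2·2 + 3·1·1 = 7; y_2 = 2·1 + 1·2 = 4.
  From (x_2, y_2) = (7, 4): x_3 = 2·7 + 3·1·4 = 26; y_3 = 2·4 + 1·7 = 15.
  From (x_3, y_3) = (26, 15): x_4 = 2·26 + 3·1·15 = 97; y_4 = 2·15 + 1·26 = 56.
  From (x_4, y_4) = (97, 56): x_5 = 2·97 + 3·1·56 = 362; y_5 = 2·56 + 1·97 = 209.
  From (x_5, y_5) = (362, 209): x_6 = 2·362 + 3·1·209 = 1351; y_6 = 2·209 + 1·362 = 780.
  From (x_6, y_6) = (1351, 780): x_7 = 2·1351 + 3·1·780 = 5042; y_7 = 2·780 + 1·1351 = 2911.
  From (x_7, y_7) = (5042, 2911): x_8 = 2·5042 + 3·1·2911 = 18817; y_8 = 2·2911 + 1·5042 = 10864.
Step 3: Verify x_8² - 3·y_8² = 354079489 - 354079488 = 1 (should be 1). ✓

(x_1, y_1) = (2, 1); (x_8, y_8) = (18817, 10864).


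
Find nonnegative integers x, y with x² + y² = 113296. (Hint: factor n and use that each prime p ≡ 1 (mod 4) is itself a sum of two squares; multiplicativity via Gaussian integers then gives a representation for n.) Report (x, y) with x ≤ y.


Step 1: Factor n = 113296 = 2^4 · 73 · 97.
Step 2: Check the mod-4 condition on each prime factor: 2 = 2 (special); 73 ≡ 1 (mod 4), exponent 1; 97 ≡ 1 (mod 4), exponent 1.
All primes ≡ 3 (mod 4) appear to even exponent (or don't appear), so by the two-squares theorem n IS expressible as a sum of two squares.
Step 3: Build a representation. Group n = k² · m with k = 4 and m = 73 · 97 = 7081 (a product of primes ≡ 1 (mod 4)); a representation of m scales to one of n via (k·x)² + (k·y)² = k²(x² + y²). Each prime p ≡ 1 (mod 4) is itself a sum of two squares; find a² by testing p − a² for a perfect square:
  73: 73 − 1² = 72, 73 − 2² = 69, 73 − 3² = 64 = 8² ⇒ 73 = 3² + 8².
  97: 97 − 1² = 96, 97 − 2² = 93, 97 − 3² = 88, 97 − 4² = 81 = 9² ⇒ 97 = 4² + 9².
  Combine using the Brahmagupta–Fibonacci identity (a² + b²)(c² + d²) = (ac − bd)² + (ad + bc)² = (ac + bd)² + (ad − bc)²:
  73 · 97 = 7081: from (3² + 8²)(4² + 9²), take (3·4 − 8·9, 3·9 + 8·4) = (12 − 72, 27 + 32) = (-60, 59); dropping signs (only squares matter) gives (60, 59); check 60² + 59² = 3600 + 3481 = 7081 ✓.
  Scale by k = 4: (4·60, 4·59) = (240, 236).
Step 4: Order so x ≤ y and verify: 236² + 240² = 55696 + 57600 = 113296 = n. ✓

n = 113296 = 236² + 240² (one valid representation with x ≤ y).
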